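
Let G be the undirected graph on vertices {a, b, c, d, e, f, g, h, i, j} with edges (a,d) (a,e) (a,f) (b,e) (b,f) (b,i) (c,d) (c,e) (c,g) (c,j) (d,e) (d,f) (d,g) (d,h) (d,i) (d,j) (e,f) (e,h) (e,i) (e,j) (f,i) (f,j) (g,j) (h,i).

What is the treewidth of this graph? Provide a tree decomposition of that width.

The largest bag has 4 vertices, giving width 3; this decomposition certifies tw(G) ≤ 3. On the other hand G contains the 4-clique {c, d, g, j}. A clique must lie in a single bag of any decomposition, so no decomposition can have width below 3. Combining the bounds, tw(G) = 3.

Treewidth 3.
Bags: B1 = {d, e, f, i}  B2 = {d, e, h, i}  B3 = {a, d, e, f}  B4 = {d, e, f, j}  B5 = {b, e, f, i}  B6 = {c, d, e, j}  B7 = {c, d, g, j}
Tree: B1–B2, B1–B3, B1–B4, B1–B5, B4–B6, B6–B7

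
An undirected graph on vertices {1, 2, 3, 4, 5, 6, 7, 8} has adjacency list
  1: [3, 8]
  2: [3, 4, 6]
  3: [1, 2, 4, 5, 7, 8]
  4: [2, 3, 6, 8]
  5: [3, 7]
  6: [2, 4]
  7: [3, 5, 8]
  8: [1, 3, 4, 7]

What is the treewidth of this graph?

A width-2 tree decomposition is:
Bags: B1 = {2, 3, 4}  B2 = {3, 4, 8}  B3 = {3, 7, 8}  B4 = {1, 3, 8}  B5 = {2, 4, 6}  B6 = {3, 5, 7}
Tree: B1–B2, B2–B3, B2–B4, B1–B5, B3–B6
The largest bag has 3 vertices, giving width 2; this decomposition certifies tw(G) ≤ 2. For the lower bound, the 3 vertices {1, 3, 8} are pairwise adjacent, and any tree decomposition puts a clique entirely inside one bag — forcing width ≥ 2. Combining the bounds, tw(G) = 2.

2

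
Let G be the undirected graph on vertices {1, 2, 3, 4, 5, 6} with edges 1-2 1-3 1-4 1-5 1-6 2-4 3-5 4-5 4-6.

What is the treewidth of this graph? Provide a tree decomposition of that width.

Treewidth 2.
One optimal decomposition is:
Bags: B1 = {1, 2, 4}  B2 = {1, 4, 5}  B3 = {1, 3, 5}  B4 = {1, 4, 6}
Tree: B1–B2, B2–B3, B1–B4

Every bag has size at most 3, so the width is 3 − 1 = 2 and tw(G) ≤ 2. For the lower bound, the 3 vertices {1, 3, 5} are pairwise adjacent, and any tree decomposition puts a clique entirely inside one bag — forcing width ≥ 2. Hence tw(G) = 2 exactly.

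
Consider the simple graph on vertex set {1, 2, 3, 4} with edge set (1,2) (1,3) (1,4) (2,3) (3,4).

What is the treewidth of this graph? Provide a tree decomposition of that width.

Each bag holds 3 vertices, so the decomposition has width 2, which upper-bounds the treewidth. For the lower bound, the 3 vertices {1, 2, 3} are pairwise adjacent, and any tree decomposition puts a clique entirely inside one bag — forcing width ≥ 2. The upper and lower bounds meet at 2, so that is the treewidth.

Treewidth 2.
One such decomposition:
Bags: B1 = {1, 2, 3}  B2 = {1, 3, 4}
Tree: B1–B2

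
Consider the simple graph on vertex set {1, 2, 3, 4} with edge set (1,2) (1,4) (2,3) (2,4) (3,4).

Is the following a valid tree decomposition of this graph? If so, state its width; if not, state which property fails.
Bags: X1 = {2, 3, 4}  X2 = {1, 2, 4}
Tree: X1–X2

Checking the three conditions: (i) the bags cover all of {1, 2, 3, 4}; (ii) for each edge, some bag contains both endpoints; (iii) the bags containing any fixed vertex form a subtree. All hold, so the decomposition is valid with width 3 − 1 = 2.

Yes; width 2.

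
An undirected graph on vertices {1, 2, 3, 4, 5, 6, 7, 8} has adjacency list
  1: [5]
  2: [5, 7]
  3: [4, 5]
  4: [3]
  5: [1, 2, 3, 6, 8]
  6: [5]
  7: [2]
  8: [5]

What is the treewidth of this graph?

A width-1 tree decomposition is:
Bags: B1 = {2, 5}  B2 = {1, 5}  B3 = {3, 5}  B4 = {2, 7}  B5 = {3, 4}  B6 = {5, 6}  B7 = {5, 8}
Tree: B1–B2, B1–B3, B1–B4, B3–B5, B2–B6, B2–B7
Each bag holds 2 vertices, so the decomposition has width 1, which upper-bounds the treewidth. Since G has at least one edge (e.g. 5–2), it is not an edgeless graph, so tw(G) ≥ 1. Hence tw(G) = 1 exactly.

1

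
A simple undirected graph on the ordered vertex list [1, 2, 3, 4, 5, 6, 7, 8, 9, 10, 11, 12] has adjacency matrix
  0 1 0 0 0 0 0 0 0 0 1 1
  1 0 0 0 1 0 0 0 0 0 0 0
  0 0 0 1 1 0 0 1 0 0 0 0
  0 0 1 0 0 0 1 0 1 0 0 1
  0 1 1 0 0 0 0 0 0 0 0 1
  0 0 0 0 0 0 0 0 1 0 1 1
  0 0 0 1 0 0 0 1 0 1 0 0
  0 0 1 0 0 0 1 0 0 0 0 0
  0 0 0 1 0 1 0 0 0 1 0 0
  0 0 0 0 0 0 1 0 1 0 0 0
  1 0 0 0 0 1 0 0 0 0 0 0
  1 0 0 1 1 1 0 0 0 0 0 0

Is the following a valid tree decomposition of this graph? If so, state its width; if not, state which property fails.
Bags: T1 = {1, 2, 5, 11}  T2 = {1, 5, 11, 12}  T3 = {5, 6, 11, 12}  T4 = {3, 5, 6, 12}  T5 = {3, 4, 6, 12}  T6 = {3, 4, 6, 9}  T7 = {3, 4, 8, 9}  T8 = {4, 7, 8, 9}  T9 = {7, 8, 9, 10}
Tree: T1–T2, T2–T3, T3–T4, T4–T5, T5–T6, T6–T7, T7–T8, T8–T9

Vertex coverage: the bags together contain {1, 2, 3, 4, 5, 6, 7, 8, 9, 10, 11, 12}, the full vertex set. Edge coverage: each edge of G has both endpoints in at least one bag. Running intersection: for every vertex, the bags containing it form a connected subtree. All three properties hold, so this is a valid tree decomposition of width max|bag| − 1 = 3, and hence tw(G) ≤ 3.

Yes; width 3.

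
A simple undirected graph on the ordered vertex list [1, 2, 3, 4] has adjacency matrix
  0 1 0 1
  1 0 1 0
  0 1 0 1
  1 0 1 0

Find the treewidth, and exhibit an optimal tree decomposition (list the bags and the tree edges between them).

Each bag holds 3 vertices, so the decomposition has width 2, which upper-bounds the treewidth. For the lower bound, G contains the cycle 3–2–1–4–3, so G is not a forest; only forests have treewidth ≤ 1, hence tw(G) ≥ 2. Combining the bounds, tw(G) = 2.

Treewidth 2.
One optimal decomposition is:
Bags: B1 = {1, 2, 3}  B2 = {1, 3, 4}
Tree: B1–B2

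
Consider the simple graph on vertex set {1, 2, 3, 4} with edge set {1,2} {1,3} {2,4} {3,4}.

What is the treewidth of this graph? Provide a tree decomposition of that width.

Each bag holds 3 vertices, so the decomposition has width 2, which upper-bounds the treewidth. Since 3–1–2–4–3 is a cycle in G, G is not acyclic. Forests are exactly the graphs of treewidth ≤ 1, so tw(G) ≥ 2. Hence tw(G) = 2 exactly.

Treewidth 2.
Bags: B1 = {1, 2, 3}  B2 = {2, 3, 4}
Tree: B1–B2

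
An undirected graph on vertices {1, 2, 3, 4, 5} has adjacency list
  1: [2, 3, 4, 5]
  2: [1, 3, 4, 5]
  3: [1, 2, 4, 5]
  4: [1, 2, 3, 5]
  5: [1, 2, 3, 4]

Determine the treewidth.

A width-4 tree decomposition is:
Bags: B1 = {1, 2, 3, 4, 5}
Tree: (single bag)
A single bag containing all 5 vertices is trivially a valid decomposition of width 4. On the other hand G contains the 5-clique {1, 2, 3, 4, 5}. A clique must lie in a single bag of any decomposition, so no decomposition can have width below 4. Therefore the treewidth is 4.

4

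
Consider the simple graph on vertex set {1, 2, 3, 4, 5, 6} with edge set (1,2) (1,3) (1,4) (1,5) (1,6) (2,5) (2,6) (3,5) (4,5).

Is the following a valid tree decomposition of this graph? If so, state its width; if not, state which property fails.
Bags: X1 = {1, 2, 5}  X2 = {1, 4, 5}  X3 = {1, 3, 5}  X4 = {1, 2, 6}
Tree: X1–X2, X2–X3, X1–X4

Vertex coverage: the bags together contain {1, 2, 3, 4, 5, 6}, the full vertex set. Edge coverage: each edge of G has both endpoints in at least one bag. Running intersection: for every vertex, the bags containing it form a connected subtree. All three properties hold, so this is a valid tree decomposition of width max|bag| − 1 = 2, and hence tw(G) ≤ 2.

Yes; width 2.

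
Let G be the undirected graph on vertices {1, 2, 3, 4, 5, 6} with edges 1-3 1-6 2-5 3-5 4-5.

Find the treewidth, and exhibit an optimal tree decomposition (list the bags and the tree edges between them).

The largest bag has 2 vertices, giving width 1; this decomposition certifies tw(G) ≤ 1. G has an edge, so its treewidth is at least 1. Therefore the treewidth is 1.

Treewidth 1.
One optimal decomposition is:
Bags: B1 = {3, 5}  B2 = {1, 3}  B3 = {1, 6}  B4 = {4, 5}  B5 = {2, 5}
Tree: B1–B2, B2–B3, B1–B4, B1–B5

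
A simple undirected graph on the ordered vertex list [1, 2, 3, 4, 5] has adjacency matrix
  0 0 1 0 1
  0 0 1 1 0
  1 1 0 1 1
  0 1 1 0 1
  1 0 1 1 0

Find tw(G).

2

A width-2 tree decomposition is:
Bags: B1 = {1, 3, 5}  B2 = {3, 4, 5}  B3 = {2, 3, 4}
Tree: B1–B2, B2–B3
The largest bag has 3 vertices, giving width 2; this decomposition certifies tw(G) ≤ 2. On the other hand G contains the 3-clique {1, 3, 5}. A clique must lie in a single bag of any decomposition, so no decomposition can have width below 2. Hence tw(G) = 2 exactly.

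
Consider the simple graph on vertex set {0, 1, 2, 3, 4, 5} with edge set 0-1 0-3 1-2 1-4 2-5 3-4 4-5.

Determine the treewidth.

2

A width-2 tree decomposition is:
Bags: B1 = {2, 4, 5}  B2 = {1, 2, 4}  B3 = {1, 3, 4}  B4 = {0, 1, 3}
Tree: B1–B2, B2–B3, B3–B4
Each bag holds 3 vertices, so the decomposition has width 2, which upper-bounds the treewidth. For the lower bound, G contains the cycle 5–2–1–4–5, so G is not a forest; only forests have treewidth ≤ 1, hence tw(G) ≥ 2. Therefore the treewidth is 2.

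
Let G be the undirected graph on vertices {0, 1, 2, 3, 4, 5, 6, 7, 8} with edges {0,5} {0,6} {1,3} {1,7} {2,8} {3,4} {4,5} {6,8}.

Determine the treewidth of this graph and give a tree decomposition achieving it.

Treewidth 1.
One such decomposition:
Bags: B1 = {1, 7}  B2 = {1, 3}  B3 = {3, 4}  B4 = {4, 5}  B5 = {0, 5}  B6 = {0, 6}  B7 = {6, 8}  B8 = {2, 8}
Tree: B1–B2, B2–B3, B3–B4, B4–B5, B5–B6, B6–B7, B7–B8

The largest bag has 2 vertices, giving width 1; this decomposition certifies tw(G) ≤ 1. Since G has at least one edge (e.g. 7–1), it is not an edgeless graph, so tw(G) ≥ 1. Combining the bounds, tw(G) = 1.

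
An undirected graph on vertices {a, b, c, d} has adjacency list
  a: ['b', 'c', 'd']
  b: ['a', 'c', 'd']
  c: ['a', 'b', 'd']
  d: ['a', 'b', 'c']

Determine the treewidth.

3

A width-3 tree decomposition is:
Bags: B1 = {a, b, c, d}
Tree: (single bag)
With just one bag of size 4, the width is 4 − 1 = 3, so tw(G) ≤ 3. Conversely, {a, b, c, d} is a clique of size 4, and the vertices of any clique must share a bag in every tree decomposition; so some bag has ≥ 4 vertices and tw(G) ≥ 3. Hence tw(G) = 3 exactly.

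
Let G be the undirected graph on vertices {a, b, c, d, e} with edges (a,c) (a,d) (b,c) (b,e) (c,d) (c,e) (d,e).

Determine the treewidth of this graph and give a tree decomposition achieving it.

Treewidth 2.
One optimal decomposition is:
Bags: B1 = {c, d, e}  B2 = {b, c, e}  B3 = {a, c, d}
Tree: B1–B2, B1–B3

Each bag holds 3 vertices, so the decomposition has width 2, which upper-bounds the treewidth. For the lower bound, the 3 vertices {c, d, e} are pairwise adjacent, and any tree decomposition puts a clique entirely inside one bag — forcing width ≥ 2. Combining the bounds, tw(G) = 2.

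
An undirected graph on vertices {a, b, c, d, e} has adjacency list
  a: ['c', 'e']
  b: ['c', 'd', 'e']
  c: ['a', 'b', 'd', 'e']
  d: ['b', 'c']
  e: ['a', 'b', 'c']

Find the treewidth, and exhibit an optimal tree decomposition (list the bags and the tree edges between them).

Every bag has size at most 3, so the width is 3 − 1 = 2 and tw(G) ≤ 2. Conversely, {b, c, d} is a clique of size 3, and the vertices of any clique must share a bag in every tree decomposition; so some bag has ≥ 3 vertices and tw(G) ≥ 2. Therefore the treewidth is 2.

Treewidth 2.
One such decomposition:
Bags: B1 = {b, c, e}  B2 = {a, c, e}  B3 = {b, c, d}
Tree: B1–B2, B1–B3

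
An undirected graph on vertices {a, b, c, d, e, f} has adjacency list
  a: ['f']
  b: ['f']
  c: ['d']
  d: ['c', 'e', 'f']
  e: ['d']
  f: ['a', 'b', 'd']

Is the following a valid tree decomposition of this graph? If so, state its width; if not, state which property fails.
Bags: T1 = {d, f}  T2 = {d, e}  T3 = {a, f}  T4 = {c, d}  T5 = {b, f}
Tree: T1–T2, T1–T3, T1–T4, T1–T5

Yes; width 1.

Vertex coverage: the bags together contain {a, b, c, d, e, f}, the full vertex set. Edge coverage: each edge of G has both endpoints in at least one bag. Running intersection: for every vertex, the bags containing it form a connected subtree. All three properties hold, so this is a valid tree decomposition of width max|bag| − 1 = 1, and hence tw(G) ≤ 1.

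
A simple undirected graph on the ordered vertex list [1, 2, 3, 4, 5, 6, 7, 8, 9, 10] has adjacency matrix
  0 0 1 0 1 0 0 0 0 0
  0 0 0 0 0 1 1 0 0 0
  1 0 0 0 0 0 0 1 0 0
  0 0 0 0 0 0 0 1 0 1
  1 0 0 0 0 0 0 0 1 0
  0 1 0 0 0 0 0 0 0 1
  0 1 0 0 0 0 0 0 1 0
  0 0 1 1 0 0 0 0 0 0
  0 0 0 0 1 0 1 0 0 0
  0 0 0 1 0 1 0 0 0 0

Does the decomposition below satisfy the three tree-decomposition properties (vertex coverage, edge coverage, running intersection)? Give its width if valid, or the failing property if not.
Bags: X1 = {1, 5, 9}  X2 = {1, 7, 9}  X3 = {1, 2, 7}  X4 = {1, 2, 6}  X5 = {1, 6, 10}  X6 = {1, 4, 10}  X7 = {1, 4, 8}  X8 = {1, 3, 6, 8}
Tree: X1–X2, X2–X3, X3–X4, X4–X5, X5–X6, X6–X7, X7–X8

A tree decomposition must satisfy three properties: every vertex lies in some bag; for every edge, both endpoints lie together in some bag; and for every vertex, the bags containing it form a connected subtree. Here bags containing vertex 6 are not connected in the tree, so the decomposition is invalid.

No — bags containing vertex 6 are not connected in the tree.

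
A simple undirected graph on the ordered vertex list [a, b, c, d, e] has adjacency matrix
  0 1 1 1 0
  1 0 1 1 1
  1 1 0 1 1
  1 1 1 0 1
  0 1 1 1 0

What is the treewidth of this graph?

A width-3 tree decomposition is:
Bags: B1 = {b, c, d, e}  B2 = {a, b, c, d}
Tree: B1–B2
Every bag has size at most 4, so the width is 4 − 1 = 3 and tw(G) ≤ 3. On the other hand G contains the 4-clique {b, c, d, e}. A clique must lie in a single bag of any decomposition, so no decomposition can have width below 3. Therefore the treewidth is 3.

3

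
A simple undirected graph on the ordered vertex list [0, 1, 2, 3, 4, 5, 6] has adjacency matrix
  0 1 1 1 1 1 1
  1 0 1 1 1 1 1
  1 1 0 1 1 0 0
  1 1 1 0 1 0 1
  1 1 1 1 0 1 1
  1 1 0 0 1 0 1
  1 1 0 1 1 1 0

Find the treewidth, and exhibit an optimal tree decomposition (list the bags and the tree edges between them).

Treewidth 4.
Bags: B1 = {0, 1, 3, 4, 6}  B2 = {0, 1, 2, 3, 4}  B3 = {0, 1, 4, 5, 6}
Tree: B1–B2, B1–B3

Every bag has size at most 5, so the width is 5 − 1 = 4 and tw(G) ≤ 4. Conversely, {0, 1, 2, 3, 4} is a clique of size 5, and the vertices of any clique must share a bag in every tree decomposition; so some bag has ≥ 5 vertices and tw(G) ≥ 4. Combining the bounds, tw(G) = 4.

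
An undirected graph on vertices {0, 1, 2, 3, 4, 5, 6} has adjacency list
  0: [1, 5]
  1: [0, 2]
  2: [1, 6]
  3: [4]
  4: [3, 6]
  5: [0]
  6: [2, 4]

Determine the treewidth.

1

A width-1 tree decomposition is:
Bags: B1 = {0, 5}  B2 = {0, 1}  B3 = {1, 2}  B4 = {2, 6}  B5 = {4, 6}  B6 = {3, 4}
Tree: B1–B2, B2–B3, B3–B4, B4–B5, B5–B6
Each bag holds 2 vertices, so the decomposition has width 1, which upper-bounds the treewidth. Any graph with an edge has treewidth ≥ 1, and G has the edge 5–0. Combining the bounds, tw(G) = 1.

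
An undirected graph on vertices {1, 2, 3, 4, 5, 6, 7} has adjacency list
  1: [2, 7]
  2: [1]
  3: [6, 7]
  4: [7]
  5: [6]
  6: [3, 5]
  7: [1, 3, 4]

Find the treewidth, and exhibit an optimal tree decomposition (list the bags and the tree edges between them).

Treewidth 1.
Bags: B1 = {3, 6}  B2 = {3, 7}  B3 = {5, 6}  B4 = {1, 7}  B5 = {1, 2}  B6 = {4, 7}
Tree: B1–B2, B1–B3, B2–B4, B4–B5, B2–B6

The largest bag has 2 vertices, giving width 1; this decomposition certifies tw(G) ≤ 1. Since G has at least one edge (e.g. 6–3), it is not an edgeless graph, so tw(G) ≥ 1. Hence tw(G) = 1 exactly.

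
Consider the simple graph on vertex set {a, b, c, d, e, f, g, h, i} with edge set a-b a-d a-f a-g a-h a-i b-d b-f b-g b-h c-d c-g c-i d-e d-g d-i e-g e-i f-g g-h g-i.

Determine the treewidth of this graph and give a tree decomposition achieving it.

Every bag has size at most 4, so the width is 4 − 1 = 3 and tw(G) ≤ 3. For the lower bound, the 4 vertices {a, b, d, g} are pairwise adjacent, and any tree decomposition puts a clique entirely inside one bag — forcing width ≥ 3. Therefore the treewidth is 3.

Treewidth 3.
Bags: B1 = {a, b, d, g}  B2 = {a, d, g, i}  B3 = {a, b, f, g}  B4 = {c, d, g, i}  B5 = {a, b, g, h}  B6 = {d, e, g, i}
Tree: B1–B2, B1–B3, B2–B4, B1–B5, B2–B6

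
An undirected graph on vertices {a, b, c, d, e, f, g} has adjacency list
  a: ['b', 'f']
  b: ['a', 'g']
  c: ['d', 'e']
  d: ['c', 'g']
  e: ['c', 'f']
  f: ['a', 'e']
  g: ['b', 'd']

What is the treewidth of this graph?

A width-2 tree decomposition is:
Bags: B1 = {a, b, f}  B2 = {b, e, f}  B3 = {b, c, e}  B4 = {b, c, d}  B5 = {b, d, g}
Tree: B1–B2, B2–B3, B3–B4, B4–B5
Each bag holds 3 vertices, so the decomposition has width 2, which upper-bounds the treewidth. The edges b–a–f–e–c–d–g–b form a cycle, so G is not a tree and its treewidth is at least 2. Combining the bounds, tw(G) = 2.

2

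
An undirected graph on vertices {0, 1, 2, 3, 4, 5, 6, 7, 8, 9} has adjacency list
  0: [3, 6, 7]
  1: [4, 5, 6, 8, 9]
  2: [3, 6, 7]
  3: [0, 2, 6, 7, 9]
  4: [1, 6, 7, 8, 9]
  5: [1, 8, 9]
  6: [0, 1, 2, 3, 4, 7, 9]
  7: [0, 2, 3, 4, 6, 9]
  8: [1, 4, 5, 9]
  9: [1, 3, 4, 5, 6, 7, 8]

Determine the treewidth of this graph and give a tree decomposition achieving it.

Treewidth 3.
One such decomposition:
Bags: B1 = {1, 4, 6, 9}  B2 = {4, 6, 7, 9}  B3 = {3, 6, 7, 9}  B4 = {0, 3, 6, 7}  B5 = {2, 3, 6, 7}  B6 = {1, 4, 8, 9}  B7 = {1, 5, 8, 9}
Tree: B1–B2, B2–B3, B3–B4, B3–B5, B1–B6, B6–B7

Each bag holds 4 vertices, so the decomposition has width 3, which upper-bounds the treewidth. For the lower bound, the 4 vertices {1, 4, 8, 9} are pairwise adjacent, and any tree decomposition puts a clique entirely inside one bag — forcing width ≥ 3. The upper and lower bounds meet at 3, so that is the treewidth.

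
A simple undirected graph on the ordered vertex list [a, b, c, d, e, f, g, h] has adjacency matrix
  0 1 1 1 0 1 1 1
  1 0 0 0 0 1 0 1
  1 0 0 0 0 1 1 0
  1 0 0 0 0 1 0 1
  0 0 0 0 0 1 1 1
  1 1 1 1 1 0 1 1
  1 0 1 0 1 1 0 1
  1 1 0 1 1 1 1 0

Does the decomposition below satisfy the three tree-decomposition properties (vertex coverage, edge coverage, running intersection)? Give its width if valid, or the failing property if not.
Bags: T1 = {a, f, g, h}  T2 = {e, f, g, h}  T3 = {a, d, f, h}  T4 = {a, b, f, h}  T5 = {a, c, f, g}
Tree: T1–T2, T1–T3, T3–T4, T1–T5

Yes; width 3.

Every vertex of G appears in some bag (union = {a, b, c, d, e, f, g, h}); every edge is covered by a bag; and for each vertex v the set of bags containing v is connected in the bag tree. The decomposition is therefore valid. The largest bag has 4 vertices, so the width is 3.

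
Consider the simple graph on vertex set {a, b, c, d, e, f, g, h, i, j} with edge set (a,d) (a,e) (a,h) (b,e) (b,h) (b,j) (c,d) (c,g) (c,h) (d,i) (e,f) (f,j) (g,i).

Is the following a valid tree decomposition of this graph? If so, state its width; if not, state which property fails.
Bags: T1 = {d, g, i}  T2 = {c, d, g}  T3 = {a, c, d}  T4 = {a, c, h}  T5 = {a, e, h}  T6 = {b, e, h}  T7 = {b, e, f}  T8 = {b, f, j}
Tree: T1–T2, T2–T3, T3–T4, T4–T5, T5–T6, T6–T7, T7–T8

Yes; width 2.

Checking the three conditions: (i) the bags cover all of {a, b, c, d, e, f, g, h, i, j}; (ii) for each edge, some bag contains both endpoints; (iii) the bags containing any fixed vertex form a subtree. All hold, so the decomposition is valid with width 3 − 1 = 2.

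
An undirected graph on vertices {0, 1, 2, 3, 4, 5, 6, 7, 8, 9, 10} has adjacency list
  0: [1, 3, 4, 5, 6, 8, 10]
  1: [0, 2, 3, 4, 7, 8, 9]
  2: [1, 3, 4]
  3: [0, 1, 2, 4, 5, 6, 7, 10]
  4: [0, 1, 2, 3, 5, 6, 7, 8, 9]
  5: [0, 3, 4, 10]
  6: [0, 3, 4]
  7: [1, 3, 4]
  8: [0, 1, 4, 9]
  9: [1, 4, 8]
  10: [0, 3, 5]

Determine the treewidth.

3

A width-3 tree decomposition is:
Bags: B1 = {0, 3, 4, 5}  B2 = {0, 1, 3, 4}  B3 = {0, 3, 5, 10}  B4 = {0, 3, 4, 6}  B5 = {0, 1, 4, 8}  B6 = {1, 3, 4, 7}  B7 = {1, 4, 8, 9}  B8 = {1, 2, 3, 4}
Tree: B1–B2, B1–B3, B1–B4, B2–B5, B2–B6, B5–B7, B2–B8
Every bag has size at most 4, so the width is 4 − 1 = 3 and tw(G) ≤ 3. On the other hand G contains the 4-clique {0, 3, 5, 10}. A clique must lie in a single bag of any decomposition, so no decomposition can have width below 3. Hence tw(G) = 3 exactly.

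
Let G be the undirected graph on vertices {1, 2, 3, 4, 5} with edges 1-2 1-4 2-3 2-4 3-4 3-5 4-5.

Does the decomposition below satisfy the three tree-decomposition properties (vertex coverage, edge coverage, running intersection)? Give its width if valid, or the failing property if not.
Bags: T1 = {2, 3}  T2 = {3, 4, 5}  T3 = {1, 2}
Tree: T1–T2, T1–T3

No — edge (4,2) lies in no bag.

A tree decomposition must satisfy three properties: every vertex lies in some bag; for every edge, both endpoints lie together in some bag; and for every vertex, the bags containing it form a connected subtree. Here edge (4,2) lies in no bag, so the decomposition is invalid.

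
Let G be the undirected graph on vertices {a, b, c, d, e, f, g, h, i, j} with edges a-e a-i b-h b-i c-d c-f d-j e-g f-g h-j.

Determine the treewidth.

A width-2 tree decomposition is:
Bags: B1 = {b, h, i}  B2 = {h, i, j}  B3 = {d, i, j}  B4 = {c, d, i}  B5 = {c, f, i}  B6 = {f, g, i}  B7 = {e, g, i}  B8 = {a, e, i}
Tree: B1–B2, B2–B3, B3–B4, B4–B5, B5–B6, B6–B7, B7–B8
Each bag holds 3 vertices, so the decomposition has width 2, which upper-bounds the treewidth. The edges i–b–h–j–d–c–f–g–e–a–i form a cycle, so G is not a tree and its treewidth is at least 2. Therefore the treewidth is 2.

2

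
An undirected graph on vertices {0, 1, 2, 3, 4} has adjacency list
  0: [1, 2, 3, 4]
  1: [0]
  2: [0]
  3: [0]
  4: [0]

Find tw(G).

1

A width-1 tree decomposition is:
Bags: B1 = {0, 4}  B2 = {0, 2}  B3 = {0, 3}  B4 = {0, 1}
Tree: B1–B2, B2–B3, B2–B4
The largest bag has 2 vertices, giving width 1; this decomposition certifies tw(G) ≤ 1. Since G has at least one edge (e.g. 0–4), it is not an edgeless graph, so tw(G) ≥ 1. Hence tw(G) = 1 exactly.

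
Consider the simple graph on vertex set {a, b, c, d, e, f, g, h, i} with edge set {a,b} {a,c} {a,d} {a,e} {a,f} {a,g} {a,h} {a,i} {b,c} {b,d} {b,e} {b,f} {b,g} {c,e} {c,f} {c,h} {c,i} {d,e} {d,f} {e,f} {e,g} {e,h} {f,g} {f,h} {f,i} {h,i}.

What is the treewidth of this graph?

A width-4 tree decomposition is:
Bags: B1 = {a, c, e, f, h}  B2 = {a, c, f, h, i}  B3 = {a, b, c, e, f}  B4 = {a, b, d, e, f}  B5 = {a, b, e, f, g}
Tree: B1–B2, B1–B3, B3–B4, B4–B5
The largest bag has 5 vertices, giving width 4; this decomposition certifies tw(G) ≤ 4. Conversely, {a, c, e, f, h} is a clique of size 5, and the vertices of any clique must share a bag in every tree decomposition; so some bag has ≥ 5 vertices and tw(G) ≥ 4. Combining the bounds, tw(G) = 4.

4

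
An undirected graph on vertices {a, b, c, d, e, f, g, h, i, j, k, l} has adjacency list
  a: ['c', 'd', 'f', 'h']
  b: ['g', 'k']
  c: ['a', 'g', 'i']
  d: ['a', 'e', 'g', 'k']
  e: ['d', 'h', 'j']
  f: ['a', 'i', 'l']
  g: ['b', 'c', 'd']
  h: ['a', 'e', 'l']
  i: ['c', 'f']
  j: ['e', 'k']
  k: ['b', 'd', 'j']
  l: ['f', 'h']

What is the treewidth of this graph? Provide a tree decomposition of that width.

Treewidth 3.
One such decomposition:
Bags: B1 = {b, e, j, k}  B2 = {b, d, e, k}  B3 = {b, d, e, g}  B4 = {d, e, g, h}  B5 = {a, d, g, h}  B6 = {a, c, g, h}  B7 = {a, c, h, l}  B8 = {a, c, f, l}  B9 = {c, f, i, l}
Tree: B1–B2, B2–B3, B3–B4, B4–B5, B5–B6, B6–B7, B7–B8, B8–B9

Every bag has size at most 4, so the width is 4 − 1 = 3 and tw(G) ≤ 3. For the lower bound: the 4 vertex sets {b,j,k}, {e}, {d}, {a,c,g,h} are disjoint, each induces a connected subgraph, and every pair is joined by at least one edge of G. Contracting each set to a single vertex therefore yields K_{4} as a minor, and since treewidth is minor-monotone, tw(G) ≥ tw(K_{4}) = 3. The upper and lower bounds meet at 3, so that is the treewidth.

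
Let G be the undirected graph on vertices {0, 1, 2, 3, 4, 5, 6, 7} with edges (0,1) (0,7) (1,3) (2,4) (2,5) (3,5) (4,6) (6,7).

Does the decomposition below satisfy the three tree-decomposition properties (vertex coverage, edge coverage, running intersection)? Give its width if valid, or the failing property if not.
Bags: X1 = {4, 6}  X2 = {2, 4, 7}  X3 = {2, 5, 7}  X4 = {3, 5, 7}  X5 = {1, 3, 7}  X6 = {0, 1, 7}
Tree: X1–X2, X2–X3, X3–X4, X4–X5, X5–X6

No — edge (7,6) lies in no bag.

A tree decomposition must satisfy three properties: every vertex lies in some bag; for every edge, both endpoints lie together in some bag; and for every vertex, the bags containing it form a connected subtree. Here edge (7,6) lies in no bag, so the decomposition is invalid.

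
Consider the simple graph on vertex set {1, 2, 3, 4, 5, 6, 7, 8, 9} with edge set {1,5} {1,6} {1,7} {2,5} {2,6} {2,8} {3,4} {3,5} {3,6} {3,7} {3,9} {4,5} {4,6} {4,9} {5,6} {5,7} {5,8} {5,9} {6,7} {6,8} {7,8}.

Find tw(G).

A width-3 tree decomposition is:
Bags: B1 = {3, 5, 6, 7}  B2 = {5, 6, 7, 8}  B3 = {1, 5, 6, 7}  B4 = {3, 4, 5, 6}  B5 = {2, 5, 6, 8}  B6 = {3, 4, 5, 9}
Tree: B1–B2, B2–B3, B1–B4, B2–B5, B4–B6
Each bag holds 4 vertices, so the decomposition has width 3, which upper-bounds the treewidth. On the other hand G contains the 4-clique {3, 4, 5, 9}. A clique must lie in a single bag of any decomposition, so no decomposition can have width below 3. Therefore the treewidth is 3.

3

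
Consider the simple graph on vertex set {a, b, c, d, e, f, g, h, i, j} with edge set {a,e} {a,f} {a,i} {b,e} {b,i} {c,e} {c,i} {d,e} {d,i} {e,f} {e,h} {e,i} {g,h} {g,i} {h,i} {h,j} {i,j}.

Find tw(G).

2

A width-2 tree decomposition is:
Bags: B1 = {b, e, i}  B2 = {c, e, i}  B3 = {a, e, i}  B4 = {e, h, i}  B5 = {g, h, i}  B6 = {d, e, i}  B7 = {h, i, j}  B8 = {a, e, f}
Tree: B1–B2, B2–B3, B2–B4, B4–B5, B3–B6, B4–B7, B3–B8
Each bag holds 3 vertices, so the decomposition has width 2, which upper-bounds the treewidth. Conversely, {a, e, f} is a clique of size 3, and the vertices of any clique must share a bag in every tree decomposition; so some bag has ≥ 3 vertices and tw(G) ≥ 2. Hence tw(G) = 2 exactly.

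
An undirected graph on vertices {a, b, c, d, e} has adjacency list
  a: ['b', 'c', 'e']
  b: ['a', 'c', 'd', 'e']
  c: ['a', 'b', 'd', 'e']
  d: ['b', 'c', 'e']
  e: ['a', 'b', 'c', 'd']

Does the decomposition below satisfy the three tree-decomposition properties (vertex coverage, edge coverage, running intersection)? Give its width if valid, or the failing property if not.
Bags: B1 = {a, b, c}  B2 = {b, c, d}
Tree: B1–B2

No — vertex e appears in no bag.

A tree decomposition must satisfy three properties: every vertex lies in some bag; for every edge, both endpoints lie together in some bag; and for every vertex, the bags containing it form a connected subtree. Here vertex e appears in no bag, so the decomposition is invalid.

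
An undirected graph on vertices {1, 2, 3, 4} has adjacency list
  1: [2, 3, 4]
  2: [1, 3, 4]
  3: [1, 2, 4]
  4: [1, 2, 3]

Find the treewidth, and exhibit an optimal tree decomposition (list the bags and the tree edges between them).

Treewidth 3.
One such decomposition:
Bags: B1 = {1, 2, 3, 4}
Tree: (single bag)

A single bag containing all 4 vertices is trivially a valid decomposition of width 3. Conversely, {1, 2, 3, 4} is a clique of size 4, and the vertices of any clique must share a bag in every tree decomposition; so some bag has ≥ 4 vertices and tw(G) ≥ 3. Combining the bounds, tw(G) = 3.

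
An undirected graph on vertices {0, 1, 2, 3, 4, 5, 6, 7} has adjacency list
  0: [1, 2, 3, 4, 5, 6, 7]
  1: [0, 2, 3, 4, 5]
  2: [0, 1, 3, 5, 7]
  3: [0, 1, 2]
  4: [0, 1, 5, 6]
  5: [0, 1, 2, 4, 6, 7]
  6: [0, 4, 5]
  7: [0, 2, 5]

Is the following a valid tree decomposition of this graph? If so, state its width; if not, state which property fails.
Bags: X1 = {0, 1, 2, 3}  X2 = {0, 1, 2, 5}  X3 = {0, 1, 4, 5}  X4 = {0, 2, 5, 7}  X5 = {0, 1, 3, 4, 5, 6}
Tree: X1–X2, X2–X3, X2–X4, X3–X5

A tree decomposition must satisfy three properties: every vertex lies in some bag; for every edge, both endpoints lie together in some bag; and for every vertex, the bags containing it form a connected subtree. Here bags containing vertex 3 are not connected in the tree, so the decomposition is invalid.

No — bags containing vertex 3 are not connected in the tree.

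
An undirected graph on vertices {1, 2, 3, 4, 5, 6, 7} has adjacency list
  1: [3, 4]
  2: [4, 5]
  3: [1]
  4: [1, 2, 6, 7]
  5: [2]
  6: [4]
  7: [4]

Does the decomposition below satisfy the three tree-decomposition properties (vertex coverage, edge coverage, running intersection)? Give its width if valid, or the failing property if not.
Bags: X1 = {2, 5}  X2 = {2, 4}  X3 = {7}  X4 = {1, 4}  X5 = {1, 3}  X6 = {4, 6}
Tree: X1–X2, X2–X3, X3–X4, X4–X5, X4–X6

No — edge (4,7) lies in no bag.

A tree decomposition must satisfy three properties: every vertex lies in some bag; for every edge, both endpoints lie together in some bag; and for every vertex, the bags containing it form a connected subtree. Here edge (4,7) lies in no bag, so the decomposition is invalid.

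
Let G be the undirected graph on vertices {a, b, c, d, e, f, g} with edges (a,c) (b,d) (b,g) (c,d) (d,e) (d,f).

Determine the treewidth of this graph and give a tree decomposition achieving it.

Each bag holds 2 vertices, so the decomposition has width 1, which upper-bounds the treewidth. Any graph with an edge has treewidth ≥ 1, and G has the edge d–c. Therefore the treewidth is 1.

Treewidth 1.
Bags: B1 = {c, d}  B2 = {d, f}  B3 = {a, c}  B4 = {b, d}  B5 = {b, g}  B6 = {d, e}
Tree: B1–B2, B1–B3, B1–B4, B4–B5, B2–B6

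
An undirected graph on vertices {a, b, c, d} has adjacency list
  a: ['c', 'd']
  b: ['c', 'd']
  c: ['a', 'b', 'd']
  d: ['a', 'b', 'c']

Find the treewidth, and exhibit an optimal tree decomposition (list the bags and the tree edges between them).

Treewidth 2.
One optimal decomposition is:
Bags: B1 = {a, c, d}  B2 = {b, c, d}
Tree: B1–B2

Every bag has size at most 3, so the width is 3 − 1 = 2 and tw(G) ≤ 2. On the other hand G contains the 3-clique {a, c, d}. A clique must lie in a single bag of any decomposition, so no decomposition can have width below 2. Combining the bounds, tw(G) = 2.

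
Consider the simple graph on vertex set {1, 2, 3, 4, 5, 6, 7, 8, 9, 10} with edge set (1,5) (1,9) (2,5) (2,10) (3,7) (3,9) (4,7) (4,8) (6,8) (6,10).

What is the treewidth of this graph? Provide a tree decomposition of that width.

The largest bag has 3 vertices, giving width 2; this decomposition certifies tw(G) ≤ 2. Since 10–6–8–4–7–3–9–1–5–2–10 is a cycle in G, G is not acyclic. Forests are exactly the graphs of treewidth ≤ 1, so tw(G) ≥ 2. The upper and lower bounds meet at 2, so that is the treewidth.

Treewidth 2.
One such decomposition:
Bags: B1 = {6, 8, 10}  B2 = {4, 8, 10}  B3 = {4, 7, 10}  B4 = {3, 7, 10}  B5 = {3, 9, 10}  B6 = {1, 9, 10}  B7 = {1, 5, 10}  B8 = {2, 5, 10}
Tree: B1–B2, B2–B3, B3–B4, B4–B5, B5–B6, B6–B7, B7–B8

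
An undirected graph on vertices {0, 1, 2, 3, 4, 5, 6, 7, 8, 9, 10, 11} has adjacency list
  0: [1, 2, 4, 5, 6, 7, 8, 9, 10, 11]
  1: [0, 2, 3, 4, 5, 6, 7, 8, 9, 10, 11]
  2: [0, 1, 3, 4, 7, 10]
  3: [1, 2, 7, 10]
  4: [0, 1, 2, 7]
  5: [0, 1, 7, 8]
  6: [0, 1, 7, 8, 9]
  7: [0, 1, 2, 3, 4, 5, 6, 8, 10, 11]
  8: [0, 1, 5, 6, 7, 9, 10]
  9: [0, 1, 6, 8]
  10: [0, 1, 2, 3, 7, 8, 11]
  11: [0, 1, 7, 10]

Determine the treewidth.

4

A width-4 tree decomposition is:
Bags: B1 = {0, 1, 6, 7, 8}  B2 = {0, 1, 6, 8, 9}  B3 = {0, 1, 5, 7, 8}  B4 = {0, 1, 7, 8, 10}  B5 = {0, 1, 7, 10, 11}  B6 = {0, 1, 2, 7, 10}  B7 = {0, 1, 2, 4, 7}  B8 = {1, 2, 3, 7, 10}
Tree: B1–B2, B1–B3, B1–B4, B4–B5, B5–B6, B6–B7, B6–B8
The largest bag has 5 vertices, giving width 4; this decomposition certifies tw(G) ≤ 4. For the lower bound, the 5 vertices {0, 1, 6, 8, 9} are pairwise adjacent, and any tree decomposition puts a clique entirely inside one bag — forcing width ≥ 4. The upper and lower bounds meet at 4, so that is the treewidth.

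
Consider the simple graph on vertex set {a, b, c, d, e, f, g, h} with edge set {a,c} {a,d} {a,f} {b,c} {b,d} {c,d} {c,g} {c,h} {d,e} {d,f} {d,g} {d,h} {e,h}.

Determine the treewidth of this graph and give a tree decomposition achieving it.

Treewidth 2.
One such decomposition:
Bags: B1 = {a, c, d}  B2 = {a, d, f}  B3 = {b, c, d}  B4 = {c, d, g}  B5 = {c, d, h}  B6 = {d, e, h}
Tree: B1–B2, B1–B3, B3–B4, B3–B5, B5–B6

Each bag holds 3 vertices, so the decomposition has width 2, which upper-bounds the treewidth. Conversely, {d, e, h} is a clique of size 3, and the vertices of any clique must share a bag in every tree decomposition; so some bag has ≥ 3 vertices and tw(G) ≥ 2. Therefore the treewidth is 2.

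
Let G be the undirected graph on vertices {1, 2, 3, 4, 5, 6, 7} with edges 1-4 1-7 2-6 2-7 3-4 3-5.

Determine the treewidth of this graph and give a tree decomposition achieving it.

Treewidth 1.
One optimal decomposition is:
Bags: B1 = {3, 5}  B2 = {3, 4}  B3 = {1, 4}  B4 = {1, 7}  B5 = {2, 7}  B6 = {2, 6}
Tree: B1–B2, B2–B3, B3–B4, B4–B5, B5–B6

The largest bag has 2 vertices, giving width 1; this decomposition certifies tw(G) ≤ 1. G has an edge, so its treewidth is at least 1. The upper and lower bounds meet at 1, so that is the treewidth.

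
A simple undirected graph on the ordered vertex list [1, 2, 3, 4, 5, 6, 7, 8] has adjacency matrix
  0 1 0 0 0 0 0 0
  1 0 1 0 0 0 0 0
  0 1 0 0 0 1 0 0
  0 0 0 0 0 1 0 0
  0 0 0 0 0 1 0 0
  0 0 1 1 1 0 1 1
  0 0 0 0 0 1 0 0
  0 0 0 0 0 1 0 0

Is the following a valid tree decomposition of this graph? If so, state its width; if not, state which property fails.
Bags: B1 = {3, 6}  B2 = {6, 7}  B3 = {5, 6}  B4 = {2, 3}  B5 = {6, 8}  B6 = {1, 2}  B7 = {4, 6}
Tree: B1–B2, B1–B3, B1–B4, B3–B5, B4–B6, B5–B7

Yes; width 1.

Every vertex of G appears in some bag (union = {1, 2, 3, 4, 5, 6, 7, 8}); every edge is covered by a bag; and for each vertex v the set of bags containing v is connected in the bag tree. The decomposition is therefore valid. The largest bag has 2 vertices, so the width is 1.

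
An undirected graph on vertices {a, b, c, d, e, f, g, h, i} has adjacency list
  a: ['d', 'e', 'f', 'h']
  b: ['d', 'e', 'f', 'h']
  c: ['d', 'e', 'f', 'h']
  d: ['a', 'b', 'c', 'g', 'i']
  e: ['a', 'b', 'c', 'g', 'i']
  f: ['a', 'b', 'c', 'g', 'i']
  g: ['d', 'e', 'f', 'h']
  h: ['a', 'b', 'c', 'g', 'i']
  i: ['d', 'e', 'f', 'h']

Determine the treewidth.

A width-4 tree decomposition is:
Bags: B1 = {a, d, e, f, h}  B2 = {d, e, f, h, i}  B3 = {b, d, e, f, h}  B4 = {d, e, f, g, h}  B5 = {c, d, e, f, h}
Tree: B1–B2, B2–B3, B3–B4, B4–B5
Every bag has size at most 5, so the width is 5 − 1 = 4 and tw(G) ≤ 4. For the lower bound: the 5 vertex sets {a,h}, {d,i}, {b,f}, {e}, {g} are disjoint, each induces a connected subgraph, and every pair is joined by at least one edge of G. Contracting each set to a single vertex therefore yields K_{5} as a minor, and since treewidth is minor-monotone, tw(G) ≥ tw(K_{5}) = 4. Combining the bounds, tw(G) = 4.

4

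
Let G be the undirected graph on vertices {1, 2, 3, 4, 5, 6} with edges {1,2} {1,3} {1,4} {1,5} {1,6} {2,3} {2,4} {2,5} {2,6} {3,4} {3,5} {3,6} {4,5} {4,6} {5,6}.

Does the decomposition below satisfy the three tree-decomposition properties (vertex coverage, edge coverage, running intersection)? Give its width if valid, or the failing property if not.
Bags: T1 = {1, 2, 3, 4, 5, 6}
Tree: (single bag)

Every vertex of G appears in some bag (union = {1, 2, 3, 4, 5, 6}); every edge is covered by a bag; and for each vertex v the set of bags containing v is connected in the bag tree. The decomposition is therefore valid. The largest bag has 6 vertices, so the width is 5.

Yes; width 5.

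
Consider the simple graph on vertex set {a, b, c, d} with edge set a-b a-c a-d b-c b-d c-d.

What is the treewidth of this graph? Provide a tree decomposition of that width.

Treewidth 3.
Bags: B1 = {a, b, c, d}
Tree: (single bag)

A single bag containing all 4 vertices is trivially a valid decomposition of width 3. On the other hand G contains the 4-clique {a, b, c, d}. A clique must lie in a single bag of any decomposition, so no decomposition can have width below 3. The upper and lower bounds meet at 3, so that is the treewidth.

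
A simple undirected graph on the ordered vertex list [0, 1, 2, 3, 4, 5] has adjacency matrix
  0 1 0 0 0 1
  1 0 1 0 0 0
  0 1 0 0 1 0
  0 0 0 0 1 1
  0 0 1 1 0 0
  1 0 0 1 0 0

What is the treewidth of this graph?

A width-2 tree decomposition is:
Bags: B1 = {0, 1, 2}  B2 = {0, 2, 4}  B3 = {0, 3, 4}  B4 = {0, 3, 5}
Tree: B1–B2, B2–B3, B3–B4
Every bag has size at most 3, so the width is 3 − 1 = 2 and tw(G) ≤ 2. The edges 0–1–2–4–3–5–0 form a cycle, so G is not a tree and its treewidth is at least 2. Combining the bounds, tw(G) = 2.

2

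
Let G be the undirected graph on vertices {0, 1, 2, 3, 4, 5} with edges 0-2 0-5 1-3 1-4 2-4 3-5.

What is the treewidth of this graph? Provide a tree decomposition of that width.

Treewidth 2.
Bags: B1 = {1, 3, 5}  B2 = {0, 1, 5}  B3 = {0, 1, 2}  B4 = {1, 2, 4}
Tree: B1–B2, B2–B3, B3–B4

Every bag has size at most 3, so the width is 3 − 1 = 2 and tw(G) ≤ 2. For the lower bound, G contains the cycle 1–3–5–0–2–4–1, so G is not a forest; only forests have treewidth ≤ 1, hence tw(G) ≥ 2. Therefore the treewidth is 2.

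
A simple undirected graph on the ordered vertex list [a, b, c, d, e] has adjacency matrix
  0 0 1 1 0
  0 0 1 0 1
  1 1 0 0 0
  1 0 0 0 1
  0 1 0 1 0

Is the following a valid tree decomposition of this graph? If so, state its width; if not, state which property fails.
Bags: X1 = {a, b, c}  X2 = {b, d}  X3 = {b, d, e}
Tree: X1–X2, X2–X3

No — edge (a,d) lies in no bag.

A tree decomposition must satisfy three properties: every vertex lies in some bag; for every edge, both endpoints lie together in some bag; and for every vertex, the bags containing it form a connected subtree. Here edge (a,d) lies in no bag, so the decomposition is invalid.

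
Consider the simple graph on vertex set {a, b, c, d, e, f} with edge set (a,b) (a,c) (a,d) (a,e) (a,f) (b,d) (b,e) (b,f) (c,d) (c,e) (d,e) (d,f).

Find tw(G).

3

A width-3 tree decomposition is:
Bags: B1 = {a, b, d, e}  B2 = {a, c, d, e}  B3 = {a, b, d, f}
Tree: B1–B2, B1–B3
The largest bag has 4 vertices, giving width 3; this decomposition certifies tw(G) ≤ 3. On the other hand G contains the 4-clique {a, c, d, e}. A clique must lie in a single bag of any decomposition, so no decomposition can have width below 3. Combining the bounds, tw(G) = 3.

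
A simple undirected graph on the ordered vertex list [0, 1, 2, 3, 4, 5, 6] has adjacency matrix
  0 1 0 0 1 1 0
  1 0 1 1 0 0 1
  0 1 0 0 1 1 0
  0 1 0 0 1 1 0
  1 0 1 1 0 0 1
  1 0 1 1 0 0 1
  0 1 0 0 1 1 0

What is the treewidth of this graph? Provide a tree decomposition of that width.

Treewidth 3.
One optimal decomposition is:
Bags: B1 = {1, 4, 5, 6}  B2 = {1, 2, 4, 5}  B3 = {1, 3, 4, 5}  B4 = {0, 1, 4, 5}
Tree: B1–B2, B2–B3, B3–B4

The largest bag has 4 vertices, giving width 3; this decomposition certifies tw(G) ≤ 3. For the lower bound: the 4 vertex sets {4,6}, {1,2}, {5}, {3} are disjoint, each induces a connected subgraph, and every pair is joined by at least one edge of G. Contracting each set to a single vertex therefore yields K_{4} as a minor, and since treewidth is minor-monotone, tw(G) ≥ tw(K_{4}) = 3. The upper and lower bounds meet at 3, so that is the treewidth.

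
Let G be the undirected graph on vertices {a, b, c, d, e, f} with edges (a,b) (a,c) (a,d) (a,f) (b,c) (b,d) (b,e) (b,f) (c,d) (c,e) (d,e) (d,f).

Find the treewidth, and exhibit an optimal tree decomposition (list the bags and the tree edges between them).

Treewidth 3.
Bags: B1 = {a, b, c, d}  B2 = {b, c, d, e}  B3 = {a, b, d, f}
Tree: B1–B2, B1–B3

Every bag has size at most 4, so the width is 4 − 1 = 3 and tw(G) ≤ 3. On the other hand G contains the 4-clique {b, c, d, e}. A clique must lie in a single bag of any decomposition, so no decomposition can have width below 3. Therefore the treewidth is 3.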